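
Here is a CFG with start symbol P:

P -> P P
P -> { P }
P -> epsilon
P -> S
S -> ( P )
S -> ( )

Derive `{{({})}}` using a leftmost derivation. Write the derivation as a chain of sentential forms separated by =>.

P=>{P}=>{PP}=>{{P}P}=>{{PP}P}=>{{SP}P}=>{{(P)P}P}=>{{({P})P}P}=>{{({})P}P}=>{{({})}P}=>{{({})}}

P => {P}   [P -> { P }]
{P} => {PP}   [P -> P P]
{PP} => {{P}P}   [P -> { P }]
{{P}P} => {{PP}P}   [P -> P P]
{{PP}P} => {{SP}P}   [P -> S]
{{SP}P} => {{(P)P}P}   [S -> ( P )]
{{(P)P}P} => {{({P})P}P}   [P -> { P }]
{{({P})P}P} => {{({})P}P}   [P -> epsilon]
{{({})P}P} => {{({})}P}   [P -> epsilon]
{{({})}P} => {{({})}}   [P -> epsilon]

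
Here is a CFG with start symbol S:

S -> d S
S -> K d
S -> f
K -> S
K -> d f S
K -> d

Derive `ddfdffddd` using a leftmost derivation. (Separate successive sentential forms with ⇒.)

S ⇒ Kd   [S -> K d]
Kd ⇒ Sd   [K -> S]
Sd ⇒ dSd   [S -> d S]
dSd ⇒ dKdd   [S -> K d]
dKdd ⇒ ddfSdd   [K -> d f S]
ddfSdd ⇒ ddfKddd   [S -> K d]
ddfKddd ⇒ ddfdfSddd   [K -> d f S]
ddfdfSddd ⇒ ddfdffddd   [S -> f]

S⇒Kd⇒Sd⇒dSd⇒dKdd⇒ddfSdd⇒ddfKddd⇒ddfdfSddd⇒ddfdffddd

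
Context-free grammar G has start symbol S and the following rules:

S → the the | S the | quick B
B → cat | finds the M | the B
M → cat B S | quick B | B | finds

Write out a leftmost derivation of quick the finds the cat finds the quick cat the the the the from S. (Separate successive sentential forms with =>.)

S => S the => quick B the => quick the B the => quick the finds the M the => quick the finds the cat B S the => quick the finds the cat finds the M S the => quick the finds the cat finds the quick B S the => quick the finds the cat finds the quick cat S the => quick the finds the cat finds the quick cat S the the => quick the finds the cat finds the quick cat the the the the

S => S the   [S → S the]
S the => quick B the   [S → quick B]
quick B the => quick the B the   [B → the B]
quick the B the => quick the finds the M the   [B → finds the M]
quick the finds the M the => quick the finds the cat B S the   [M → cat B S]
quick the finds the cat B S the => quick the finds the cat finds the M S the   [B → finds the M]
quick the finds the cat finds the M S the => quick the finds the cat finds the quick B S the   [M → quick B]
quick the finds the cat finds the quick B S the => quick the finds the cat finds the quick cat S the   [B → cat]
quick the finds the cat finds the quick cat S the => quick the finds the cat finds the quick cat S the the   [S → S the]
quick the finds the cat finds the quick cat S the the => quick the finds the cat finds the quick cat the the the the   [S → the the]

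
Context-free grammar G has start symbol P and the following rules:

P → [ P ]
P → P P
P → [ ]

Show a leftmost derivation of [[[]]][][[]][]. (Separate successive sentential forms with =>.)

P => PP => PPP => PPPP => [P]PPP => [[P]]PPP => [[[]]]PPP => [[[]]][]PP => [[[]]][][P]P => [[[]]][][[]]P => [[[]]][][[]][]

P => PP   [P → P P]
PP => PPP   [P → P P]
PPP => PPPP   [P → P P]
PPPP => [P]PPP   [P → [ P ]]
[P]PPP => [[P]]PPP   [P → [ P ]]
[[P]]PPP => [[[]]]PPP   [P → [ ]]
[[[]]]PPP => [[[]]][]PP   [P → [ ]]
[[[]]][]PP => [[[]]][][P]P   [P → [ P ]]
[[[]]][][P]P => [[[]]][][[]]P   [P → [ ]]
[[[]]][][[]]P => [[[]]][][[]][]   [P → [ ]]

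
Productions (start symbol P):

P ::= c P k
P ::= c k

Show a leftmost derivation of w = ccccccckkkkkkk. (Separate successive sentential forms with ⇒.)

P ⇒ cPk ⇒ ccPkk ⇒ cccPkkk ⇒ ccccPkkkk ⇒ cccccPkkkkk ⇒ ccccccPkkkkkk ⇒ ccccccckkkkkkk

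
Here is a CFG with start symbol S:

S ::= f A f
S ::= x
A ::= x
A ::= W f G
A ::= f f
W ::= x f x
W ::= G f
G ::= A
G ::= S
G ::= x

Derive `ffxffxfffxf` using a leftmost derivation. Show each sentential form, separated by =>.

S => fAf => fWfGf => fGffGf => fSffGf => ffAfffGf => ffWfGfffGf => ffGffGfffGf => ffxffGfffGf => ffxffxfffGf => ffxffxfffxf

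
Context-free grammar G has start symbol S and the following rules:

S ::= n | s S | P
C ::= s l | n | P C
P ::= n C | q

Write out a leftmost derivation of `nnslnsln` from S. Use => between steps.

S=>P=>nC=>nPC=>nnCC=>nnslC=>nnslPC=>nnslnCC=>nnslnslC=>nnslnsln

S => P   [S ::= P]
P => nC   [P ::= n C]
nC => nPC   [C ::= P C]
nPC => nnCC   [P ::= n C]
nnCC => nnslC   [C ::= s l]
nnslC => nnslPC   [C ::= P C]
nnslPC => nnslnCC   [P ::= n C]
nnslnCC => nnslnslC   [C ::= s l]
nnslnslC => nnslnsln   [C ::= n]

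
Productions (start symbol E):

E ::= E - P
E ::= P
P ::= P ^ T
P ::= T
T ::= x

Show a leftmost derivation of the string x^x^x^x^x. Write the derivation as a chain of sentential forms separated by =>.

E => P   [E ::= P]
P => P^T   [P ::= P ^ T]
P^T => P^T^T   [P ::= P ^ T]
P^T^T => P^T^T^T   [P ::= P ^ T]
P^T^T^T => P^T^T^T^T   [P ::= P ^ T]
P^T^T^T^T => T^T^T^T^T   [P ::= T]
T^T^T^T^T => x^T^T^T^T   [T ::= x]
x^T^T^T^T => x^x^T^T^T   [T ::= x]
x^x^T^T^T => x^x^x^T^T   [T ::= x]
x^x^x^T^T => x^x^x^x^T   [T ::= x]
x^x^x^x^T => x^x^x^x^x   [T ::= x]

E => P => P^T => P^T^T => P^T^T^T => P^T^T^T^T => T^T^T^T^T => x^T^T^T^T => x^x^T^T^T => x^x^x^T^T => x^x^x^x^T => x^x^x^x^x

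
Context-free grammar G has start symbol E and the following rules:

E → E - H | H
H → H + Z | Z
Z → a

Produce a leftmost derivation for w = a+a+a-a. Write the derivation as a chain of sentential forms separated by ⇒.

E⇒E-H⇒H-H⇒H+Z-H⇒H+Z+Z-H⇒Z+Z+Z-H⇒a+Z+Z-H⇒a+a+Z-H⇒a+a+a-H⇒a+a+a-Z⇒a+a+a-a

E ⇒ E-H   [E → E - H]
E-H ⇒ H-H   [E → H]
H-H ⇒ H+Z-H   [H → H + Z]
H+Z-H ⇒ H+Z+Z-H   [H → H + Z]
H+Z+Z-H ⇒ Z+Z+Z-H   [H → Z]
Z+Z+Z-H ⇒ a+Z+Z-H   [Z → a]
a+Z+Z-H ⇒ a+a+Z-H   [Z → a]
a+a+Z-H ⇒ a+a+a-H   [Z → a]
a+a+a-H ⇒ a+a+a-Z   [H → Z]
a+a+a-Z ⇒ a+a+a-a   [Z → a]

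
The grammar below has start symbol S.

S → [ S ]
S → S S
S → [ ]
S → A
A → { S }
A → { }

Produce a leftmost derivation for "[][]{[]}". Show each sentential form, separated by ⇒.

S ⇒ SS   [S → S S]
SS ⇒ []S   [S → [ ]]
[]S ⇒ []SS   [S → S S]
[]SS ⇒ [][]S   [S → [ ]]
[][]S ⇒ [][]A   [S → A]
[][]A ⇒ [][]{S}   [A → { S }]
[][]{S} ⇒ [][]{[]}   [S → [ ]]

S⇒SS⇒[]S⇒[]SS⇒[][]S⇒[][]A⇒[][]{S}⇒[][]{[]}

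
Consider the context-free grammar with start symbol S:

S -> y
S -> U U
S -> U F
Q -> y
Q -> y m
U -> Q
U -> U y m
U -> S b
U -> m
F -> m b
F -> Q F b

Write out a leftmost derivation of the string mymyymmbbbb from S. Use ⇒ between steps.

S ⇒ UU   [S -> U U]
UU ⇒ mU   [U -> m]
mU ⇒ mSb   [U -> S b]
mSb ⇒ mUFb   [S -> U F]
mUFb ⇒ mQFb   [U -> Q]
mQFb ⇒ mymFb   [Q -> y m]
mymFb ⇒ mymQFbb   [F -> Q F b]
mymQFbb ⇒ mymyFbb   [Q -> y]
mymyFbb ⇒ mymyQFbbb   [F -> Q F b]
mymyQFbbb ⇒ mymyymFbbb   [Q -> y m]
mymyymFbbb ⇒ mymyymmbbbb   [F -> m b]

S⇒UU⇒mU⇒mSb⇒mUFb⇒mQFb⇒mymFb⇒mymQFbb⇒mymyFbb⇒mymyQFbbb⇒mymyymFbbb⇒mymyymmbbbb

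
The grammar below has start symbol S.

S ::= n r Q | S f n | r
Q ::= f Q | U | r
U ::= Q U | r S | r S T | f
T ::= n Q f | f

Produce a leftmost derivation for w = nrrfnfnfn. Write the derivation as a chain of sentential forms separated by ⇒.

S ⇒ Sfn   [S ::= S f n]
Sfn ⇒ Sfnfn   [S ::= S f n]
Sfnfn ⇒ Sfnfnfn   [S ::= S f n]
Sfnfnfn ⇒ nrQfnfnfn   [S ::= n r Q]
nrQfnfnfn ⇒ nrrfnfnfn   [Q ::= r]

S ⇒ Sfn ⇒ Sfnfn ⇒ Sfnfnfn ⇒ nrQfnfnfn ⇒ nrrfnfnfn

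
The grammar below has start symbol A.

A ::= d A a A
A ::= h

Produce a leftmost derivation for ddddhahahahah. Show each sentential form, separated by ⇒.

A⇒dAaA⇒ddAaAaA⇒dddAaAaAaA⇒ddddAaAaAaAaA⇒ddddhaAaAaAaA⇒ddddhahaAaAaA⇒ddddhahahaAaA⇒ddddhahahahaA⇒ddddhahahahah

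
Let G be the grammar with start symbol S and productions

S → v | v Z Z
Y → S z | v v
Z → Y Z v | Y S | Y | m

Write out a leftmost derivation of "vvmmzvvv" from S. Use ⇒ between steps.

S ⇒ vZZ ⇒ vYSZ ⇒ vSzSZ ⇒ vvZZzSZ ⇒ vvmZzSZ ⇒ vvmmzSZ ⇒ vvmmzvZ ⇒ vvmmzvY ⇒ vvmmzvvv

S ⇒ vZZ   [S → v Z Z]
vZZ ⇒ vYSZ   [Z → Y S]
vYSZ ⇒ vSzSZ   [Y → S z]
vSzSZ ⇒ vvZZzSZ   [S → v Z Z]
vvZZzSZ ⇒ vvmZzSZ   [Z → m]
vvmZzSZ ⇒ vvmmzSZ   [Z → m]
vvmmzSZ ⇒ vvmmzvZ   [S → v]
vvmmzvZ ⇒ vvmmzvY   [Z → Y]
vvmmzvY ⇒ vvmmzvvv   [Y → v v]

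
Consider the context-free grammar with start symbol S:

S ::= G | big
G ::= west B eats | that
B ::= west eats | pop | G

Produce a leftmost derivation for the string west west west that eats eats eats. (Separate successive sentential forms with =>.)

S => G => west B eats => west G eats => west west B eats eats => west west G eats eats => west west west B eats eats eats => west west west G eats eats eats => west west west that eats eats eats

S => G   [S ::= G]
G => west B eats   [G ::= west B eats]
west B eats => west G eats   [B ::= G]
west G eats => west west B eats eats   [G ::= west B eats]
west west B eats eats => west west G eats eats   [B ::= G]
west west G eats eats => west west west B eats eats eats   [G ::= west B eats]
west west west B eats eats eats => west west west G eats eats eats   [B ::= G]
west west west G eats eats eats => west west west that eats eats eats   [G ::= that]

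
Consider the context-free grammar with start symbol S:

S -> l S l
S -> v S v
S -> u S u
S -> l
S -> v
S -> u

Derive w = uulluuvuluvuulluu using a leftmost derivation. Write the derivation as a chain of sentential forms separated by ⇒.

S ⇒ uSu   [S -> u S u]
uSu ⇒ uuSuu   [S -> u S u]
uuSuu ⇒ uulSluu   [S -> l S l]
uulSluu ⇒ uullSlluu   [S -> l S l]
uullSlluu ⇒ uulluSulluu   [S -> u S u]
uulluSulluu ⇒ uulluuSuulluu   [S -> u S u]
uulluuSuulluu ⇒ uulluuvSvuulluu   [S -> v S v]
uulluuvSvuulluu ⇒ uulluuvuSuvuulluu   [S -> u S u]
uulluuvuSuvuulluu ⇒ uulluuvuluvuulluu   [S -> l]

S⇒uSu⇒uuSuu⇒uulSluu⇒uullSlluu⇒uulluSulluu⇒uulluuSuulluu⇒uulluuvSvuulluu⇒uulluuvuSuvuulluu⇒uulluuvuluvuulluu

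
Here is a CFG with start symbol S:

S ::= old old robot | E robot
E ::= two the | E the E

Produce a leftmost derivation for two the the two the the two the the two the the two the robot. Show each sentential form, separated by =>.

S => E robot   [S ::= E robot]
E robot => E the E robot   [E ::= E the E]
E the E robot => two the the E robot   [E ::= two the]
two the the E robot => two the the E the E robot   [E ::= E the E]
two the the E the E robot => two the the E the E the E robot   [E ::= E the E]
two the the E the E the E robot => two the the E the E the E the E robot   [E ::= E the E]
two the the E the E the E the E robot => two the the two the the E the E the E robot   [E ::= two the]
two the the two the the E the E the E robot => two the the two the the two the the E the E robot   [E ::= two the]
two the the two the the two the the E the E robot => two the the two the the two the the two the the E robot   [E ::= two the]
two the the two the the two the the two the the E robot => two the the two the the two the the two the the two the robot   [E ::= two the]

S => E robot => E the E robot => two the the E robot => two the the E the E robot => two the the E the E the E robot => two the the E the E the E the E robot => two the the two the the E the E the E robot => two the the two the the two the the E the E robot => two the the two the the two the the two the the E robot => two the the two the the two the the two the the two the robot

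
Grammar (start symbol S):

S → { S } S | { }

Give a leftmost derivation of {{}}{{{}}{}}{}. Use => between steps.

S => {S}S   [S → { S } S]
{S}S => {{}}S   [S → { }]
{{}}S => {{}}{S}S   [S → { S } S]
{{}}{S}S => {{}}{{S}S}S   [S → { S } S]
{{}}{{S}S}S => {{}}{{{}}S}S   [S → { }]
{{}}{{{}}S}S => {{}}{{{}}{}}S   [S → { }]
{{}}{{{}}{}}S => {{}}{{{}}{}}{}   [S → { }]

S=>{S}S=>{{}}S=>{{}}{S}S=>{{}}{{S}S}S=>{{}}{{{}}S}S=>{{}}{{{}}{}}S=>{{}}{{{}}{}}{}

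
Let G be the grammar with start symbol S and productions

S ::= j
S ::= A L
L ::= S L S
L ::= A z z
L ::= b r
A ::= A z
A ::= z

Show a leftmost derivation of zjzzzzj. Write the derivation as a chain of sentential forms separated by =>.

S => AL   [S ::= A L]
AL => zL   [A ::= z]
zL => zSLS   [L ::= S L S]
zSLS => zjLS   [S ::= j]
zjLS => zjAzzS   [L ::= A z z]
zjAzzS => zjAzzzS   [A ::= A z]
zjAzzzS => zjzzzzS   [A ::= z]
zjzzzzS => zjzzzzj   [S ::= j]

S => AL => zL => zSLS => zjLS => zjAzzS => zjAzzzS => zjzzzzS => zjzzzzj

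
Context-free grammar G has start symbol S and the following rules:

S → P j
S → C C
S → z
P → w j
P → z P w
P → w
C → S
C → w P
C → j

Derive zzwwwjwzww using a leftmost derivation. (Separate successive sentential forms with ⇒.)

S ⇒ CC ⇒ SC ⇒ PjC ⇒ zPwjC ⇒ zzPwwjC ⇒ zzwwwjC ⇒ zzwwwjwP ⇒ zzwwwjwzPw ⇒ zzwwwjwzww

S ⇒ CC   [S → C C]
CC ⇒ SC   [C → S]
SC ⇒ PjC   [S → P j]
PjC ⇒ zPwjC   [P → z P w]
zPwjC ⇒ zzPwwjC   [P → z P w]
zzPwwjC ⇒ zzwwwjC   [P → w]
zzwwwjC ⇒ zzwwwjwP   [C → w P]
zzwwwjwP ⇒ zzwwwjwzPw   [P → z P w]
zzwwwjwzPw ⇒ zzwwwjwzww   [P → w]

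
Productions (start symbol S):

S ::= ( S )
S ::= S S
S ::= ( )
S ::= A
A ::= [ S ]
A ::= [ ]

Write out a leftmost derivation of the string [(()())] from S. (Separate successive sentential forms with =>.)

S => A   [S ::= A]
A => [S]   [A ::= [ S ]]
[S] => [(S)]   [S ::= ( S )]
[(S)] => [(SS)]   [S ::= S S]
[(SS)] => [(()S)]   [S ::= ( )]
[(()S)] => [(()())]   [S ::= ( )]

S => A => [S] => [(S)] => [(SS)] => [(()S)] => [(()())]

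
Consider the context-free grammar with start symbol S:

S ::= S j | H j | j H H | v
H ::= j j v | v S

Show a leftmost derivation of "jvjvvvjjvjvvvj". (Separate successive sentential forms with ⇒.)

S ⇒ jHH   [S ::= j H H]
jHH ⇒ jvSH   [H ::= v S]
jvSH ⇒ jvjHHH   [S ::= j H H]
jvjHHH ⇒ jvjvSHH   [H ::= v S]
jvjvSHH ⇒ jvjvvHH   [S ::= v]
jvjvvHH ⇒ jvjvvvSH   [H ::= v S]
jvjvvvSH ⇒ jvjvvvHjH   [S ::= H j]
jvjvvvHjH ⇒ jvjvvvjjvjH   [H ::= j j v]
jvjvvvjjvjH ⇒ jvjvvvjjvjvS   [H ::= v S]
jvjvvvjjvjvS ⇒ jvjvvvjjvjvHj   [S ::= H j]
jvjvvvjjvjvHj ⇒ jvjvvvjjvjvvSj   [H ::= v S]
jvjvvvjjvjvvSj ⇒ jvjvvvjjvjvvvj   [S ::= v]

S⇒jHH⇒jvSH⇒jvjHHH⇒jvjvSHH⇒jvjvvHH⇒jvjvvvSH⇒jvjvvvHjH⇒jvjvvvjjvjH⇒jvjvvvjjvjvS⇒jvjvvvjjvjvHj⇒jvjvvvjjvjvvSj⇒jvjvvvjjvjvvvj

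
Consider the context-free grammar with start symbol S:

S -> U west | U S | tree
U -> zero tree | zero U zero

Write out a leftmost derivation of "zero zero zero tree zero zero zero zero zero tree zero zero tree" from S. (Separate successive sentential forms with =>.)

S => U S => zero U zero S => zero zero U zero zero S => zero zero zero tree zero zero S => zero zero zero tree zero zero U S => zero zero zero tree zero zero zero U zero S => zero zero zero tree zero zero zero zero U zero zero S => zero zero zero tree zero zero zero zero zero tree zero zero S => zero zero zero tree zero zero zero zero zero tree zero zero tree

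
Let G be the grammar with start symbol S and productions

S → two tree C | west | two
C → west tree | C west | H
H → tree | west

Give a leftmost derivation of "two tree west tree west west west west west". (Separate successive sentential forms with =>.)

S => two tree C => two tree C west => two tree C west west => two tree C west west west => two tree C west west west west => two tree C west west west west west => two tree west tree west west west west west

S => two tree C   [S → two tree C]
two tree C => two tree C west   [C → C west]
two tree C west => two tree C west west   [C → C west]
two tree C west west => two tree C west west west   [C → C west]
two tree C west west west => two tree C west west west west   [C → C west]
two tree C west west west west => two tree C west west west west west   [C → C west]
two tree C west west west west west => two tree west tree west west west west west   [C → west tree]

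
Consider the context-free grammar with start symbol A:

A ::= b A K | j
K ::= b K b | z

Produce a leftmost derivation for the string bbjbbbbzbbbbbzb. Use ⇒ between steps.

A ⇒ bAK   [A ::= b A K]
bAK ⇒ bbAKK   [A ::= b A K]
bbAKK ⇒ bbjKK   [A ::= j]
bbjKK ⇒ bbjbKbK   [K ::= b K b]
bbjbKbK ⇒ bbjbbKbbK   [K ::= b K b]
bbjbbKbbK ⇒ bbjbbbKbbbK   [K ::= b K b]
bbjbbbKbbbK ⇒ bbjbbbbKbbbbK   [K ::= b K b]
bbjbbbbKbbbbK ⇒ bbjbbbbzbbbbK   [K ::= z]
bbjbbbbzbbbbK ⇒ bbjbbbbzbbbbbKb   [K ::= b K b]
bbjbbbbzbbbbbKb ⇒ bbjbbbbzbbbbbzb   [K ::= z]

A⇒bAK⇒bbAKK⇒bbjKK⇒bbjbKbK⇒bbjbbKbbK⇒bbjbbbKbbbK⇒bbjbbbbKbbbbK⇒bbjbbbbzbbbbK⇒bbjbbbbzbbbbbKb⇒bbjbbbbzbbbbbzb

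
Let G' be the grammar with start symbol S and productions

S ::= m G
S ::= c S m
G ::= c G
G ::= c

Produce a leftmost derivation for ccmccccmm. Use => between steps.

S => cSm   [S ::= c S m]
cSm => ccSmm   [S ::= c S m]
ccSmm => ccmGmm   [S ::= m G]
ccmGmm => ccmcGmm   [G ::= c G]
ccmcGmm => ccmccGmm   [G ::= c G]
ccmccGmm => ccmcccGmm   [G ::= c G]
ccmcccGmm => ccmccccmm   [G ::= c]

S => cSm => ccSmm => ccmGmm => ccmcGmm => ccmccGmm => ccmcccGmm => ccmccccmm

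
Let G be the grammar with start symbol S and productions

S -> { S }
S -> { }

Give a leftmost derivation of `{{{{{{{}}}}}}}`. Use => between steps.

S => {S}   [S -> { S }]
{S} => {{S}}   [S -> { S }]
{{S}} => {{{S}}}   [S -> { S }]
{{{S}}} => {{{{S}}}}   [S -> { S }]
{{{{S}}}} => {{{{{S}}}}}   [S -> { S }]
{{{{{S}}}}} => {{{{{{S}}}}}}   [S -> { S }]
{{{{{{S}}}}}} => {{{{{{{}}}}}}}   [S -> { }]

S => {S} => {{S}} => {{{S}}} => {{{{S}}}} => {{{{{S}}}}} => {{{{{{S}}}}}} => {{{{{{{}}}}}}}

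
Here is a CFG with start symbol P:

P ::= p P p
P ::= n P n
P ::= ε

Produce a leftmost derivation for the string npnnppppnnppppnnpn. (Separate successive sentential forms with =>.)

P => nPn   [P ::= n P n]
nPn => npPpn   [P ::= p P p]
npPpn => npnPnpn   [P ::= n P n]
npnPnpn => npnnPnnpn   [P ::= n P n]
npnnPnnpn => npnnpPpnnpn   [P ::= p P p]
npnnpPpnnpn => npnnppPppnnpn   [P ::= p P p]
npnnppPppnnpn => npnnpppPpppnnpn   [P ::= p P p]
npnnpppPpppnnpn => npnnppppPppppnnpn   [P ::= p P p]
npnnppppPppppnnpn => npnnppppnPnppppnnpn   [P ::= n P n]
npnnppppnPnppppnnpn => npnnppppnnppppnnpn   [P ::= ε]

P=>nPn=>npPpn=>npnPnpn=>npnnPnnpn=>npnnpPpnnpn=>npnnppPppnnpn=>npnnpppPpppnnpn=>npnnppppPppppnnpn=>npnnppppnPnppppnnpn=>npnnppppnnppppnnpn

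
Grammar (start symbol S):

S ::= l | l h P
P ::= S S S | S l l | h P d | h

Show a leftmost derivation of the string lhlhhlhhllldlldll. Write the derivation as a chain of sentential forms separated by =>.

S => lhP => lhSll => lhlhPll => lhlhhPdll => lhlhhSlldll => lhlhhlhPlldll => lhlhhlhhPdlldll => lhlhhlhhSlldlldll => lhlhhlhhllldlldll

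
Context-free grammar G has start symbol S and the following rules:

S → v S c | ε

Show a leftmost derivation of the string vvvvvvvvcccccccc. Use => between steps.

S => vSc   [S → v S c]
vSc => vvScc   [S → v S c]
vvScc => vvvSccc   [S → v S c]
vvvSccc => vvvvScccc   [S → v S c]
vvvvScccc => vvvvvSccccc   [S → v S c]
vvvvvSccccc => vvvvvvScccccc   [S → v S c]
vvvvvvScccccc => vvvvvvvSccccccc   [S → v S c]
vvvvvvvSccccccc => vvvvvvvvScccccccc   [S → v S c]
vvvvvvvvScccccccc => vvvvvvvvcccccccc   [S → ε]

S=>vSc=>vvScc=>vvvSccc=>vvvvScccc=>vvvvvSccccc=>vvvvvvScccccc=>vvvvvvvSccccccc=>vvvvvvvvScccccccc=>vvvvvvvvcccccccc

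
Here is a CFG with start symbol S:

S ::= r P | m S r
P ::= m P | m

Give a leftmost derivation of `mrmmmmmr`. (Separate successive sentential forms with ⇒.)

S ⇒ mSr ⇒ mrPr ⇒ mrmPr ⇒ mrmmPr ⇒ mrmmmPr ⇒ mrmmmmPr ⇒ mrmmmmmr

S ⇒ mSr   [S ::= m S r]
mSr ⇒ mrPr   [S ::= r P]
mrPr ⇒ mrmPr   [P ::= m P]
mrmPr ⇒ mrmmPr   [P ::= m P]
mrmmPr ⇒ mrmmmPr   [P ::= m P]
mrmmmPr ⇒ mrmmmmPr   [P ::= m P]
mrmmmmPr ⇒ mrmmmmmr   [P ::= m]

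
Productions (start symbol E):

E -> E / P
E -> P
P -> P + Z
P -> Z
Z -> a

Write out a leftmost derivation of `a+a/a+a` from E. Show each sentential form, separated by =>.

E => E/P => P/P => P+Z/P => Z+Z/P => a+Z/P => a+a/P => a+a/P+Z => a+a/Z+Z => a+a/a+Z => a+a/a+a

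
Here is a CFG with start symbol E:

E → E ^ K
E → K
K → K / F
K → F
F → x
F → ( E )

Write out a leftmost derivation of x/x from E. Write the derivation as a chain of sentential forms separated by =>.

E => K   [E → K]
K => K/F   [K → K / F]
K/F => F/F   [K → F]
F/F => x/F   [F → x]
x/F => x/x   [F → x]

E => K => K/F => F/F => x/F => x/x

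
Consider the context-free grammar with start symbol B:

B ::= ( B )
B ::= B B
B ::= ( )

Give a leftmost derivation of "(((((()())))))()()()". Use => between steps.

B => BB   [B ::= B B]
BB => BBB   [B ::= B B]
BBB => BBBB   [B ::= B B]
BBBB => (B)BBB   [B ::= ( B )]
(B)BBB => ((B))BBB   [B ::= ( B )]
((B))BBB => (((B)))BBB   [B ::= ( B )]
(((B)))BBB => ((((B))))BBB   [B ::= ( B )]
((((B))))BBB => (((((B)))))BBB   [B ::= ( B )]
(((((B)))))BBB => (((((BB)))))BBB   [B ::= B B]
(((((BB)))))BBB => (((((()B)))))BBB   [B ::= ( )]
(((((()B)))))BBB => (((((()())))))BBB   [B ::= ( )]
(((((()())))))BBB => (((((()())))))()BB   [B ::= ( )]
(((((()())))))()BB => (((((()())))))()()B   [B ::= ( )]
(((((()())))))()()B => (((((()())))))()()()   [B ::= ( )]

B => BB => BBB => BBBB => (B)BBB => ((B))BBB => (((B)))BBB => ((((B))))BBB => (((((B)))))BBB => (((((BB)))))BBB => (((((()B)))))BBB => (((((()())))))BBB => (((((()())))))()BB => (((((()())))))()()B => (((((()())))))()()()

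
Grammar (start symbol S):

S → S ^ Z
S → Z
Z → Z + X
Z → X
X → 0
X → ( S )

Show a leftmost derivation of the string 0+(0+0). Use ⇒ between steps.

S ⇒ Z ⇒ Z+X ⇒ X+X ⇒ 0+X ⇒ 0+(S) ⇒ 0+(Z) ⇒ 0+(Z+X) ⇒ 0+(X+X) ⇒ 0+(0+X) ⇒ 0+(0+0)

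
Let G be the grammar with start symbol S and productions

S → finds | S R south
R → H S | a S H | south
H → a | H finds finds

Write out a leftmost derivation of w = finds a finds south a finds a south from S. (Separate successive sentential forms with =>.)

S => S R south   [S → S R south]
S R south => S R south R south   [S → S R south]
S R south R south => finds R south R south   [S → finds]
finds R south R south => finds H S south R south   [R → H S]
finds H S south R south => finds a S south R south   [H → a]
finds a S south R south => finds a finds south R south   [S → finds]
finds a finds south R south => finds a finds south a S H south   [R → a S H]
finds a finds south a S H south => finds a finds south a finds H south   [S → finds]
finds a finds south a finds H south => finds a finds south a finds a south   [H → a]

S => S R south => S R south R south => finds R south R south => finds H S south R south => finds a S south R south => finds a finds south R south => finds a finds south a S H south => finds a finds south a finds H south => finds a finds south a finds a south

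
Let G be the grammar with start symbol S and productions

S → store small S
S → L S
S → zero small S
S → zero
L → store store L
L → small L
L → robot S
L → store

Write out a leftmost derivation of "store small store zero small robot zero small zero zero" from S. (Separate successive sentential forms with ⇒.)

S ⇒ L S ⇒ store S ⇒ store L S ⇒ store small L S ⇒ store small store S ⇒ store small store zero small S ⇒ store small store zero small L S ⇒ store small store zero small robot S S ⇒ store small store zero small robot zero small S S ⇒ store small store zero small robot zero small zero S ⇒ store small store zero small robot zero small zero zero

S ⇒ L S   [S → L S]
L S ⇒ store S   [L → store]
store S ⇒ store L S   [S → L S]
store L S ⇒ store small L S   [L → small L]
store small L S ⇒ store small store S   [L → store]
store small store S ⇒ store small store zero small S   [S → zero small S]
store small store zero small S ⇒ store small store zero small L S   [S → L S]
store small store zero small L S ⇒ store small store zero small robot S S   [L → robot S]
store small store zero small robot S S ⇒ store small store zero small robot zero small S S   [S → zero small S]
store small store zero small robot zero small S S ⇒ store small store zero small robot zero small zero S   [S → zero]
store small store zero small robot zero small zero S ⇒ store small store zero small robot zero small zero zero   [S → zero]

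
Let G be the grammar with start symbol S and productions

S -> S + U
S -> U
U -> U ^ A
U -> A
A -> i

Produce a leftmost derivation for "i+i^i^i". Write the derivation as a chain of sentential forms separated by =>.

S=>S+U=>U+U=>A+U=>i+U=>i+U^A=>i+U^A^A=>i+A^A^A=>i+i^A^A=>i+i^i^A=>i+i^i^i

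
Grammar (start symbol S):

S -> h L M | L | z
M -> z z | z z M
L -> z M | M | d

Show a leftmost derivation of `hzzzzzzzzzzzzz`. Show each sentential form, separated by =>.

S => hLM => hzMM => hzzzMM => hzzzzzMM => hzzzzzzzMM => hzzzzzzzzzMM => hzzzzzzzzzzzM => hzzzzzzzzzzzzz

S => hLM   [S -> h L M]
hLM => hzMM   [L -> z M]
hzMM => hzzzMM   [M -> z z M]
hzzzMM => hzzzzzMM   [M -> z z M]
hzzzzzMM => hzzzzzzzMM   [M -> z z M]
hzzzzzzzMM => hzzzzzzzzzMM   [M -> z z M]
hzzzzzzzzzMM => hzzzzzzzzzzzM   [M -> z z]
hzzzzzzzzzzzM => hzzzzzzzzzzzzz   [M -> z z]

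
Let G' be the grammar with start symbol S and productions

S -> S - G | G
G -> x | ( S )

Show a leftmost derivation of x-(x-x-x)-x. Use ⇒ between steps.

S⇒S-G⇒S-G-G⇒G-G-G⇒x-G-G⇒x-(S)-G⇒x-(S-G)-G⇒x-(S-G-G)-G⇒x-(G-G-G)-G⇒x-(x-G-G)-G⇒x-(x-x-G)-G⇒x-(x-x-x)-G⇒x-(x-x-x)-x

S ⇒ S-G   [S -> S - G]
S-G ⇒ S-G-G   [S -> S - G]
S-G-G ⇒ G-G-G   [S -> G]
G-G-G ⇒ x-G-G   [G -> x]
x-G-G ⇒ x-(S)-G   [G -> ( S )]
x-(S)-G ⇒ x-(S-G)-G   [S -> S - G]
x-(S-G)-G ⇒ x-(S-G-G)-G   [S -> S - G]
x-(S-G-G)-G ⇒ x-(G-G-G)-G   [S -> G]
x-(G-G-G)-G ⇒ x-(x-G-G)-G   [G -> x]
x-(x-G-G)-G ⇒ x-(x-x-G)-G   [G -> x]
x-(x-x-G)-G ⇒ x-(x-x-x)-G   [G -> x]
x-(x-x-x)-G ⇒ x-(x-x-x)-x   [G -> x]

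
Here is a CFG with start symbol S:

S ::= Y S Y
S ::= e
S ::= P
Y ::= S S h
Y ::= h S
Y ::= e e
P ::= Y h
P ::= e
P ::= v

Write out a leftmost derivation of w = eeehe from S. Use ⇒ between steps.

S ⇒ YSY   [S ::= Y S Y]
YSY ⇒ eeSY   [Y ::= e e]
eeSY ⇒ eeeY   [S ::= e]
eeeY ⇒ eeehS   [Y ::= h S]
eeehS ⇒ eeehe   [S ::= e]

S ⇒ YSY ⇒ eeSY ⇒ eeeY ⇒ eeehS ⇒ eeehe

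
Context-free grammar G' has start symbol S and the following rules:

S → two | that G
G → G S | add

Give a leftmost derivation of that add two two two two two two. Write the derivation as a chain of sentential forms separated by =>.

S => that G => that G S => that G S S => that G S S S => that G S S S S => that G S S S S S => that G S S S S S S => that add S S S S S S => that add two S S S S S => that add two two S S S S => that add two two two S S S => that add two two two two S S => that add two two two two two S => that add two two two two two two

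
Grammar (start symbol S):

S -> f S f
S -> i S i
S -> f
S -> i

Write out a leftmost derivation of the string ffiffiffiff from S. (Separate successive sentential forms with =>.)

S => fSf   [S -> f S f]
fSf => ffSff   [S -> f S f]
ffSff => ffiSiff   [S -> i S i]
ffiSiff => ffifSfiff   [S -> f S f]
ffifSfiff => ffiffSffiff   [S -> f S f]
ffiffSffiff => ffiffiffiff   [S -> i]

S => fSf => ffSff => ffiSiff => ffifSfiff => ffiffSffiff => ffiffiffiff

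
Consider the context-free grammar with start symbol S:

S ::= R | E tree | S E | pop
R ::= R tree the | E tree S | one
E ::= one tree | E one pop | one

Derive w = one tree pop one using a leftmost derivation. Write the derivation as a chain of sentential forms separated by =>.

S => S E   [S ::= S E]
S E => R E   [S ::= R]
R E => E tree S E   [R ::= E tree S]
E tree S E => one tree S E   [E ::= one]
one tree S E => one tree pop E   [S ::= pop]
one tree pop E => one tree pop one   [E ::= one]

S => S E => R E => E tree S E => one tree S E => one tree pop E => one tree pop one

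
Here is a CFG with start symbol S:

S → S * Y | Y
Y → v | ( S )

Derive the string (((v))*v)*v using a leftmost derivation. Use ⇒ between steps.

S⇒S*Y⇒Y*Y⇒(S)*Y⇒(S*Y)*Y⇒(Y*Y)*Y⇒((S)*Y)*Y⇒((Y)*Y)*Y⇒(((S))*Y)*Y⇒(((Y))*Y)*Y⇒(((v))*Y)*Y⇒(((v))*v)*Y⇒(((v))*v)*v

S ⇒ S*Y   [S → S * Y]
S*Y ⇒ Y*Y   [S → Y]
Y*Y ⇒ (S)*Y   [Y → ( S )]
(S)*Y ⇒ (S*Y)*Y   [S → S * Y]
(S*Y)*Y ⇒ (Y*Y)*Y   [S → Y]
(Y*Y)*Y ⇒ ((S)*Y)*Y   [Y → ( S )]
((S)*Y)*Y ⇒ ((Y)*Y)*Y   [S → Y]
((Y)*Y)*Y ⇒ (((S))*Y)*Y   [Y → ( S )]
(((S))*Y)*Y ⇒ (((Y))*Y)*Y   [S → Y]
(((Y))*Y)*Y ⇒ (((v))*Y)*Y   [Y → v]
(((v))*Y)*Y ⇒ (((v))*v)*Y   [Y → v]
(((v))*v)*Y ⇒ (((v))*v)*v   [Y → v]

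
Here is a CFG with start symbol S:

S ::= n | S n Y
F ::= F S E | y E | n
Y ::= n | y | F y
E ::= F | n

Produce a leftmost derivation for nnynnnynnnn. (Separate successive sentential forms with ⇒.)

S ⇒ SnY   [S ::= S n Y]
SnY ⇒ SnYnY   [S ::= S n Y]
SnYnY ⇒ SnYnYnY   [S ::= S n Y]
SnYnYnY ⇒ nnYnYnY   [S ::= n]
nnYnYnY ⇒ nnFynYnY   [Y ::= F y]
nnFynYnY ⇒ nnFSEynYnY   [F ::= F S E]
nnFSEynYnY ⇒ nnyESEynYnY   [F ::= y E]
nnyESEynYnY ⇒ nnynSEynYnY   [E ::= n]
nnynSEynYnY ⇒ nnynnEynYnY   [S ::= n]
nnynnEynYnY ⇒ nnynnnynYnY   [E ::= n]
nnynnnynYnY ⇒ nnynnnynnnY   [Y ::= n]
nnynnnynnnY ⇒ nnynnnynnnn   [Y ::= n]

S ⇒ SnY ⇒ SnYnY ⇒ SnYnYnY ⇒ nnYnYnY ⇒ nnFynYnY ⇒ nnFSEynYnY ⇒ nnyESEynYnY ⇒ nnynSEynYnY ⇒ nnynnEynYnY ⇒ nnynnnynYnY ⇒ nnynnnynnnY ⇒ nnynnnynnnn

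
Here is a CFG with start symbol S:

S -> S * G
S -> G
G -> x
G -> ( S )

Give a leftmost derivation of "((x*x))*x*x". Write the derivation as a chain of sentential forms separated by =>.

S=>S*G=>S*G*G=>G*G*G=>(S)*G*G=>(G)*G*G=>((S))*G*G=>((S*G))*G*G=>((G*G))*G*G=>((x*G))*G*G=>((x*x))*G*G=>((x*x))*x*G=>((x*x))*x*x

S => S*G   [S -> S * G]
S*G => S*G*G   [S -> S * G]
S*G*G => G*G*G   [S -> G]
G*G*G => (S)*G*G   [G -> ( S )]
(S)*G*G => (G)*G*G   [S -> G]
(G)*G*G => ((S))*G*G   [G -> ( S )]
((S))*G*G => ((S*G))*G*G   [S -> S * G]
((S*G))*G*G => ((G*G))*G*G   [S -> G]
((G*G))*G*G => ((x*G))*G*G   [G -> x]
((x*G))*G*G => ((x*x))*G*G   [G -> x]
((x*x))*G*G => ((x*x))*x*G   [G -> x]
((x*x))*x*G => ((x*x))*x*x   [G -> x]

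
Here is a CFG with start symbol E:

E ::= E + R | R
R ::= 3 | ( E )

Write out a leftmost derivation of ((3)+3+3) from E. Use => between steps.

E => R   [E ::= R]
R => (E)   [R ::= ( E )]
(E) => (E+R)   [E ::= E + R]
(E+R) => (E+R+R)   [E ::= E + R]
(E+R+R) => (R+R+R)   [E ::= R]
(R+R+R) => ((E)+R+R)   [R ::= ( E )]
((E)+R+R) => ((R)+R+R)   [E ::= R]
((R)+R+R) => ((3)+R+R)   [R ::= 3]
((3)+R+R) => ((3)+3+R)   [R ::= 3]
((3)+3+R) => ((3)+3+3)   [R ::= 3]

E=>R=>(E)=>(E+R)=>(E+R+R)=>(R+R+R)=>((E)+R+R)=>((R)+R+R)=>((3)+R+R)=>((3)+3+R)=>((3)+3+3)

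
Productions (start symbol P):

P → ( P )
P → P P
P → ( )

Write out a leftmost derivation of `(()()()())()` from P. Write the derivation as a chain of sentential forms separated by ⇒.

P ⇒ PP   [P → P P]
PP ⇒ (P)P   [P → ( P )]
(P)P ⇒ (PP)P   [P → P P]
(PP)P ⇒ (PPP)P   [P → P P]
(PPP)P ⇒ (PPPP)P   [P → P P]
(PPPP)P ⇒ (()PPP)P   [P → ( )]
(()PPP)P ⇒ (()()PP)P   [P → ( )]
(()()PP)P ⇒ (()()()P)P   [P → ( )]
(()()()P)P ⇒ (()()()())P   [P → ( )]
(()()()())P ⇒ (()()()())()   [P → ( )]

P ⇒ PP ⇒ (P)P ⇒ (PP)P ⇒ (PPP)P ⇒ (PPPP)P ⇒ (()PPP)P ⇒ (()()PP)P ⇒ (()()()P)P ⇒ (()()()())P ⇒ (()()()())()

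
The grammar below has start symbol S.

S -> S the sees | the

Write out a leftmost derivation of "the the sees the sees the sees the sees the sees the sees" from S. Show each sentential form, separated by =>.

S => S the sees => S the sees the sees => S the sees the sees the sees => S the sees the sees the sees the sees => S the sees the sees the sees the sees the sees => S the sees the sees the sees the sees the sees the sees => the the sees the sees the sees the sees the sees the sees

S => S the sees   [S -> S the sees]
S the sees => S the sees the sees   [S -> S the sees]
S the sees the sees => S the sees the sees the sees   [S -> S the sees]
S the sees the sees the sees => S the sees the sees the sees the sees   [S -> S the sees]
S the sees the sees the sees the sees => S the sees the sees the sees the sees the sees   [S -> S the sees]
S the sees the sees the sees the sees the sees => S the sees the sees the sees the sees the sees the sees   [S -> S the sees]
S the sees the sees the sees the sees the sees the sees => the the sees the sees the sees the sees the sees the sees   [S -> the]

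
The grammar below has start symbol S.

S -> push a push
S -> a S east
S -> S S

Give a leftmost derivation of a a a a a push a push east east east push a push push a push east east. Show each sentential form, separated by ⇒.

S ⇒ a S east   [S -> a S east]
a S east ⇒ a a S east east   [S -> a S east]
a a S east east ⇒ a a S S east east   [S -> S S]
a a S S east east ⇒ a a S S S east east   [S -> S S]
a a S S S east east ⇒ a a a S east S S east east   [S -> a S east]
a a a S east S S east east ⇒ a a a a S east east S S east east   [S -> a S east]
a a a a S east east S S east east ⇒ a a a a a S east east east S S east east   [S -> a S east]
a a a a a S east east east S S east east ⇒ a a a a a push a push east east east S S east east   [S -> push a push]
a a a a a push a push east east east S S east east ⇒ a a a a a push a push east east east push a push S east east   [S -> push a push]
a a a a a push a push east east east push a push S east east ⇒ a a a a a push a push east east east push a push push a push east east   [S -> push a push]

S ⇒ a S east ⇒ a a S east east ⇒ a a S S east east ⇒ a a S S S east east ⇒ a a a S east S S east east ⇒ a a a a S east east S S east east ⇒ a a a a a S east east east S S east east ⇒ a a a a a push a push east east east S S east east ⇒ a a a a a push a push east east east push a push S east east ⇒ a a a a a push a push east east east push a push push a push east east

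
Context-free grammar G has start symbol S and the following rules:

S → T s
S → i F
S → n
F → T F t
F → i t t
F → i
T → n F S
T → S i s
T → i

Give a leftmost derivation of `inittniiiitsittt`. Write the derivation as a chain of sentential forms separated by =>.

S=>iF=>iTFt=>inFSFt=>inittSFt=>inittTsFt=>inittnFSsFt=>inittniSsFt=>inittniiFsFt=>inittniiTFtsFt=>inittniiiFtsFt=>inittniiiitsFt=>inittniiiitsittt

S => iF   [S → i F]
iF => iTFt   [F → T F t]
iTFt => inFSFt   [T → n F S]
inFSFt => inittSFt   [F → i t t]
inittSFt => inittTsFt   [S → T s]
inittTsFt => inittnFSsFt   [T → n F S]
inittnFSsFt => inittniSsFt   [F → i]
inittniSsFt => inittniiFsFt   [S → i F]
inittniiFsFt => inittniiTFtsFt   [F → T F t]
inittniiTFtsFt => inittniiiFtsFt   [T → i]
inittniiiFtsFt => inittniiiitsFt   [F → i]
inittniiiitsFt => inittniiiitsittt   [F → i t t]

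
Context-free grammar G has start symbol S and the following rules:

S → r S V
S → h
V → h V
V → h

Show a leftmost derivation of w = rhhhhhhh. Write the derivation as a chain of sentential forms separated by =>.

S => rSV => rhV => rhhV => rhhhV => rhhhhV => rhhhhhV => rhhhhhhV => rhhhhhhh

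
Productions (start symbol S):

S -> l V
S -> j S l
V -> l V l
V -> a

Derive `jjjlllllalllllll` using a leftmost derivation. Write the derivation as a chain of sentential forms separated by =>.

S => jSl => jjSll => jjjSlll => jjjlVlll => jjjllVllll => jjjlllVlllll => jjjllllVllllll => jjjlllllVlllllll => jjjlllllalllllll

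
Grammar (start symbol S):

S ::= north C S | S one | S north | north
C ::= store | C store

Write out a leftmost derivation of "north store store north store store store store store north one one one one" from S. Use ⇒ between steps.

S ⇒ north C S ⇒ north C store S ⇒ north store store S ⇒ north store store S one ⇒ north store store S one one ⇒ north store store S one one one ⇒ north store store S one one one one ⇒ north store store north C S one one one one ⇒ north store store north C store S one one one one ⇒ north store store north C store store S one one one one ⇒ north store store north C store store store S one one one one ⇒ north store store north C store store store store S one one one one ⇒ north store store north store store store store store S one one one one ⇒ north store store north store store store store store north one one one one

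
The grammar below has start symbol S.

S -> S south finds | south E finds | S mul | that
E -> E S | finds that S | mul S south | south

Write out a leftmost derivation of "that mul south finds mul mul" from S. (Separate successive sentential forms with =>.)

S => S mul => S mul mul => S south finds mul mul => S mul south finds mul mul => that mul south finds mul mul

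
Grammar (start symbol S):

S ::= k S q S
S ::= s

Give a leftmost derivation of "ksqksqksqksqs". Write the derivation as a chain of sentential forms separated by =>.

S => kSqS => ksqS => ksqkSqS => ksqksqS => ksqksqkSqS => ksqksqksqS => ksqksqksqkSqS => ksqksqksqksqS => ksqksqksqksqs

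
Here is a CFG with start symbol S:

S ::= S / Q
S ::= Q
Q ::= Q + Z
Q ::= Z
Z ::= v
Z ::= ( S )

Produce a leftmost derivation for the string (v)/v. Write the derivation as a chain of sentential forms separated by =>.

S => S/Q => Q/Q => Z/Q => (S)/Q => (Q)/Q => (Z)/Q => (v)/Q => (v)/Z => (v)/v

S => S/Q   [S ::= S / Q]
S/Q => Q/Q   [S ::= Q]
Q/Q => Z/Q   [Q ::= Z]
Z/Q => (S)/Q   [Z ::= ( S )]
(S)/Q => (Q)/Q   [S ::= Q]
(Q)/Q => (Z)/Q   [Q ::= Z]
(Z)/Q => (v)/Q   [Z ::= v]
(v)/Q => (v)/Z   [Q ::= Z]
(v)/Z => (v)/v   [Z ::= v]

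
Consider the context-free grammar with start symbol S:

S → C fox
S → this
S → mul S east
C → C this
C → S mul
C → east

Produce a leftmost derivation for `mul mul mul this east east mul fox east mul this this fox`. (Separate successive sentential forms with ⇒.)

S ⇒ C fox ⇒ C this fox ⇒ C this this fox ⇒ S mul this this fox ⇒ mul S east mul this this fox ⇒ mul C fox east mul this this fox ⇒ mul S mul fox east mul this this fox ⇒ mul mul S east mul fox east mul this this fox ⇒ mul mul mul S east east mul fox east mul this this fox ⇒ mul mul mul this east east mul fox east mul this this fox

S ⇒ C fox   [S → C fox]
C fox ⇒ C this fox   [C → C this]
C this fox ⇒ C this this fox   [C → C this]
C this this fox ⇒ S mul this this fox   [C → S mul]
S mul this this fox ⇒ mul S east mul this this fox   [S → mul S east]
mul S east mul this this fox ⇒ mul C fox east mul this this fox   [S → C fox]
mul C fox east mul this this fox ⇒ mul S mul fox east mul this this fox   [C → S mul]
mul S mul fox east mul this this fox ⇒ mul mul S east mul fox east mul this this fox   [S → mul S east]
mul mul S east mul fox east mul this this fox ⇒ mul mul mul S east east mul fox east mul this this fox   [S → mul S east]
mul mul mul S east east mul fox east mul this this fox ⇒ mul mul mul this east east mul fox east mul this this fox   [S → this]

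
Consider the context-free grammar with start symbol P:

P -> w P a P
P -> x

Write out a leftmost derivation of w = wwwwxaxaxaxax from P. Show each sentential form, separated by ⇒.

P ⇒ wPaP ⇒ wwPaPaP ⇒ wwwPaPaPaP ⇒ wwwwPaPaPaPaP ⇒ wwwwxaPaPaPaP ⇒ wwwwxaxaPaPaP ⇒ wwwwxaxaxaPaP ⇒ wwwwxaxaxaxaP ⇒ wwwwxaxaxaxax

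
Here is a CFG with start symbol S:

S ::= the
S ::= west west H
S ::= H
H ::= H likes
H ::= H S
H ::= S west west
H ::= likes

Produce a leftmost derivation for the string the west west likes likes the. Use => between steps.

S => H => H S => H likes S => H likes likes S => S west west likes likes S => the west west likes likes S => the west west likes likes the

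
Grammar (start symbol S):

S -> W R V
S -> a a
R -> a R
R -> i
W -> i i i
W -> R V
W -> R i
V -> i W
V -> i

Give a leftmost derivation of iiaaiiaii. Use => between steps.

S=>WRV=>RiRV=>iiRV=>iiaRV=>iiaaRV=>iiaaiV=>iiaaiiW=>iiaaiiRi=>iiaaiiaRi=>iiaaiiaii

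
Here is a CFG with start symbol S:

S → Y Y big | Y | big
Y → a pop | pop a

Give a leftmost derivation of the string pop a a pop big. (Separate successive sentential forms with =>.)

S => Y Y big => pop a Y big => pop a a pop big

S => Y Y big   [S → Y Y big]
Y Y big => pop a Y big   [Y → pop a]
pop a Y big => pop a a pop big   [Y → a pop]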